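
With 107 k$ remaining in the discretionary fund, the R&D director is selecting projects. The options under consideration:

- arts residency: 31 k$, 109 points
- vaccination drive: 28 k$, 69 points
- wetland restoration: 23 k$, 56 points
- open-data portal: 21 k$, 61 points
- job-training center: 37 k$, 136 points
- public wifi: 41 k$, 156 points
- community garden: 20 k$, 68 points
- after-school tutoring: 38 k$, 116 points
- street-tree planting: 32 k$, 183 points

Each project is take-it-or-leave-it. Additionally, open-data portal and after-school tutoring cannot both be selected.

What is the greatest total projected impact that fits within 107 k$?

448

Arts residency + public wifi + street-tree planting uses 104 of the 107 k$ and totals 448.
Runner-up job-training center + after-school tutoring + street-tree planting tops out at 435.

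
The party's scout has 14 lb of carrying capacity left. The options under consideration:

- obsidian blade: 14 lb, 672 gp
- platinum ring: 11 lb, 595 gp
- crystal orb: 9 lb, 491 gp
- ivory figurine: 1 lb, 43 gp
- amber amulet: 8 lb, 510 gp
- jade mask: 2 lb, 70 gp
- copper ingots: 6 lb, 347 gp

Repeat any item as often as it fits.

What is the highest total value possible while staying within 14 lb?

Amber amulet + copper ingots uses 14 of the 14 lb and totals 857.

857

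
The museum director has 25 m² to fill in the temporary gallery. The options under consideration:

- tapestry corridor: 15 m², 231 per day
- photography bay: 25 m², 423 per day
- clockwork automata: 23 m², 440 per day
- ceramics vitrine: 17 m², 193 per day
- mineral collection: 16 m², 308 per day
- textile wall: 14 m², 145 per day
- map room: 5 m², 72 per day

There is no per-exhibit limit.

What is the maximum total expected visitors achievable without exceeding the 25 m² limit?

Ranking by ratio (expected visitors/m²): mineral collection 19.25, clockwork automata 19.13, photography bay 16.92.
The ratio heuristic lands on mineral collection + map room (380) but leaves 4 m² idle.
Replace mineral collection and map room with clockwork automata: the trade gains 60 net, giving 440 at 23 m².
No other feasible combination exceeds 440.

440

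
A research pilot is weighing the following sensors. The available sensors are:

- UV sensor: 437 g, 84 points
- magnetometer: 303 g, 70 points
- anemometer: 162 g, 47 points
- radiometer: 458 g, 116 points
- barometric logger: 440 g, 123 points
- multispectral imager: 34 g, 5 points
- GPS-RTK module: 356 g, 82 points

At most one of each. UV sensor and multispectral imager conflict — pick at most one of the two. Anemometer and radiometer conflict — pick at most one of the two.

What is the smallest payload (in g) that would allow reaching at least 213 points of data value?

Minimise g subject to total data value ≥ 213.
radiometer + barometric logger: 239 data value at 898 g.
Any bundle with less than 898 g falls short of 213.

898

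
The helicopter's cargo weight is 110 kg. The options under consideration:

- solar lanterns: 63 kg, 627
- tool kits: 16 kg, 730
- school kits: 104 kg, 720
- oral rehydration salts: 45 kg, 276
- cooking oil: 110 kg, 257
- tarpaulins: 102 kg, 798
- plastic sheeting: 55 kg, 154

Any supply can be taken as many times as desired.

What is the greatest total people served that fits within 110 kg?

Best packing: 6×tool kits — 96 kg, 4380 total.
No other feasible combination exceeds 4380.

4380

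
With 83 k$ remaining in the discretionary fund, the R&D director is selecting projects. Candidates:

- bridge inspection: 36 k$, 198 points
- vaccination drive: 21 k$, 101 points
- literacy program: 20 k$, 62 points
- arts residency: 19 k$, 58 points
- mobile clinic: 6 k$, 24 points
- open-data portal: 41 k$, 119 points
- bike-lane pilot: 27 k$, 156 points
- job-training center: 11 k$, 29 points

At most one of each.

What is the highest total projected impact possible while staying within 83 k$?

Taking the top-ratio projects first gives bridge inspection + mobile clinic + bike-lane pilot + job-training center for 407 (80 k$).
Dropping mobile clinic and job-training center frees 17 k$; slotting in literacy program (20 k$) lifts the total to 416 at 83 k$.
An exhaustive check of the 256 subsets confirms 416.

416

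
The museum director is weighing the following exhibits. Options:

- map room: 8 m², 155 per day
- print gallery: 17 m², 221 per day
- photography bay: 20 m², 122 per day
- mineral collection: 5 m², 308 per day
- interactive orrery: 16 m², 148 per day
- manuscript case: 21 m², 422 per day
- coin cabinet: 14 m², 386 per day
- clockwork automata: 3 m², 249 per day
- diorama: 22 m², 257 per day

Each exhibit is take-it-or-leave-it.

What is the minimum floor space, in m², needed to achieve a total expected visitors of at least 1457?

51

Minimise m² subject to total expected visitors ≥ 1457.
map room + mineral collection + manuscript case + coin cabinet + clockwork automata reaches 1520 using 51 m².
Below 51 m² the best achievable stays under 1457.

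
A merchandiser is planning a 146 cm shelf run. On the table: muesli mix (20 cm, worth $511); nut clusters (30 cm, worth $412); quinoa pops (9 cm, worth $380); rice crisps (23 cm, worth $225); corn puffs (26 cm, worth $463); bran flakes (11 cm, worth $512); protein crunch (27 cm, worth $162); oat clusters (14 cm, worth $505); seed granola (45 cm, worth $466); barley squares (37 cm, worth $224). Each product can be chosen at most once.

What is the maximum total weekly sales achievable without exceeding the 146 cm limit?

3008

Muesli mix + nut clusters + quinoa pops + rice crisps + corn puffs + bran flakes + oat clusters uses 133 of the 146 cm and totals 3008.
That's the maximum — no swap from here does better than 3008.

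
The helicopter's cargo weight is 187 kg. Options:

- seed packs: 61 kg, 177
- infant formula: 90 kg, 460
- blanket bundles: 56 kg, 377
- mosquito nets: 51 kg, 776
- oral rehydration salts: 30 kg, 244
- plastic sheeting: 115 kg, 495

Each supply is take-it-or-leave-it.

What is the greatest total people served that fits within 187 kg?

1480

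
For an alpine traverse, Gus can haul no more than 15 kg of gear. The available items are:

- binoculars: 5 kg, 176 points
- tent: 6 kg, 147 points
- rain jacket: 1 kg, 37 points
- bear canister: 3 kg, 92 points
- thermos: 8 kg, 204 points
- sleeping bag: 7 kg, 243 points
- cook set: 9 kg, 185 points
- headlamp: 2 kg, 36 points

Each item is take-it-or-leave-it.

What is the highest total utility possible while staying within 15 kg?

511

Density check — rain jacket 37.00, binoculars 35.20, sleeping bag 34.71 are the best per kg.
A density-first pass picks binoculars + rain jacket + sleeping bag + headlamp — 492 at 15 kg.
Dropping rain jacket and headlamp frees 3 kg; slotting in bear canister (3 kg) lifts the total to 511 at 15 kg.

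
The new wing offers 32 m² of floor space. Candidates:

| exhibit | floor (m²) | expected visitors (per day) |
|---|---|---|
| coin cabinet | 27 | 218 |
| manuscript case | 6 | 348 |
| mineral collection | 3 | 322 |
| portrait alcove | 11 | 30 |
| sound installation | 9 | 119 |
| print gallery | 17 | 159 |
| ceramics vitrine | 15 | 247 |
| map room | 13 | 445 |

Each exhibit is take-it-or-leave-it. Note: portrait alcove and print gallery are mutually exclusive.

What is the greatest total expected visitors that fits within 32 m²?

1234

Manuscript case + mineral collection + sound installation + map room uses 31 of the 32 m² and totals 1234.
Next best is manuscript case + mineral collection + map room at 1115 (22 m²) — short by 119.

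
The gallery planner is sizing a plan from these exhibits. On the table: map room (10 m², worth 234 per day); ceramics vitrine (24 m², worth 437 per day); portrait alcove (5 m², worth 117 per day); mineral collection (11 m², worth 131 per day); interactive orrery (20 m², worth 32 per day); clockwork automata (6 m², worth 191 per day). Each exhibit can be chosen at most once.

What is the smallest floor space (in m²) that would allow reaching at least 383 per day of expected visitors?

16

Look for the lowest-floor combination reaching 383.
map room + clockwork automata reaches 425 using 16 m².
Any bundle with less than 16 m² falls short of 383.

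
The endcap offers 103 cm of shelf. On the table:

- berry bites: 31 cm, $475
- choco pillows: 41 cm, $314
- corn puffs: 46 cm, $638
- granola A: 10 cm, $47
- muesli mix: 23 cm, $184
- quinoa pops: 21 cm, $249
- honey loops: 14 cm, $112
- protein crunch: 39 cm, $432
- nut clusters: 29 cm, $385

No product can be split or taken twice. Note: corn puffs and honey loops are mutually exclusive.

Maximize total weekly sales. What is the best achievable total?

Ranking by ratio (weekly sales/cm): berry bites 15.32, corn puffs 13.87, nut clusters 13.28.
Berry bites + corn puffs + quinoa pops uses 98 of the 103 cm and totals 1362.
Runner-up berry bites + corn puffs + muesli mix tops out at 1297.

1362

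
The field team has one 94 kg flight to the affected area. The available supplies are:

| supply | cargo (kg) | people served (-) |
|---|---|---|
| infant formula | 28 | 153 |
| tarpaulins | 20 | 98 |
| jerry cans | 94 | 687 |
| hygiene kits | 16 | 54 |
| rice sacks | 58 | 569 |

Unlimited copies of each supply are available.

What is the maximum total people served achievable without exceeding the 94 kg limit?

722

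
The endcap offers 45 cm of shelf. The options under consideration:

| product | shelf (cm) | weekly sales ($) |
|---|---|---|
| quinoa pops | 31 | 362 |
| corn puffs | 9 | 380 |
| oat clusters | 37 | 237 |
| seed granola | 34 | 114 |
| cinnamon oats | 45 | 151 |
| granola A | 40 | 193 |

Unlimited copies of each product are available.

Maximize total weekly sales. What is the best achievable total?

5×corn puffs uses 45 of the 45 cm and totals 1900.
No other feasible combination exceeds 1900.

1900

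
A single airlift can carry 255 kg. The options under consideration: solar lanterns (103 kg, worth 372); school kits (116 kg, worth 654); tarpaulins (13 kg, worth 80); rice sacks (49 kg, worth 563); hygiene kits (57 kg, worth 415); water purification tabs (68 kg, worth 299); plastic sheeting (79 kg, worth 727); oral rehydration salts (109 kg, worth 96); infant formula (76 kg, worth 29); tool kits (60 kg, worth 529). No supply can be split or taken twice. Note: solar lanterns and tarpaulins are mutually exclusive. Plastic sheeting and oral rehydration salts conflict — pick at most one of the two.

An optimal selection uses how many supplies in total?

Best achievable people served is 2234.
One optimal bundle: rice sacks + hygiene kits + plastic sheeting + tool kits (245 kg).
All optima have 4 supplies.

4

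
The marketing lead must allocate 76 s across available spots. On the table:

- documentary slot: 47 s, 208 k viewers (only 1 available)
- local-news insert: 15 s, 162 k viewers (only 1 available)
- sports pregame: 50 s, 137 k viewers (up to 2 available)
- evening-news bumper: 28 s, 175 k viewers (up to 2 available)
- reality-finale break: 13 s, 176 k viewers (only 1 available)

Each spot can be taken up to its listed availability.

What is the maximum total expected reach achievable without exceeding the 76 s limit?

Filling by ratio: local-news insert + evening-news bumper + reality-finale break for 513, with 20 s left unused.
The 28 s tied up in evening-news bumper is better spent on documentary slot — total rises to 546 (75 s).
The spare 1 s is too small for any remaining spot, and no exchange beats 546.

546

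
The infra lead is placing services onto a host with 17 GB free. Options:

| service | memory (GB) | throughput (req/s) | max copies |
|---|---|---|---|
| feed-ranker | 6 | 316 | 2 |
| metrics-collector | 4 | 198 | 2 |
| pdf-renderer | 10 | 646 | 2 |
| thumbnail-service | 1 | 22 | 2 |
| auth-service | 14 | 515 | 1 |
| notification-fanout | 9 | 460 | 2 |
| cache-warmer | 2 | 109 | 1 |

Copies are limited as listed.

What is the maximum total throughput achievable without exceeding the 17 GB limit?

984

Taking the top-ratio services first gives metrics-collector + pdf-renderer + thumbnail-service + cache-warmer for 975 (17 GB).
The 6 GB tied up in metrics-collector and cache-warmer is better spent on feed-ranker — total rises to 984 (17 GB).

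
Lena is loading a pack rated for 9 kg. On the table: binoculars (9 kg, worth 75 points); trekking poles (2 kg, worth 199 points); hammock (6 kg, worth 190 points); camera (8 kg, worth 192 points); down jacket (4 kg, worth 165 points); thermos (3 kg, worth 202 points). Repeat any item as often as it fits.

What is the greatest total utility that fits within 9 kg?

799

Taking the top-ratio items first gives 4×trekking poles for 796 (8 kg).
Replace trekking poles with thermos: the trade gains 3 net, giving 799 at 9 kg.
Every other selection either busts 9 kg or fails to beat 799.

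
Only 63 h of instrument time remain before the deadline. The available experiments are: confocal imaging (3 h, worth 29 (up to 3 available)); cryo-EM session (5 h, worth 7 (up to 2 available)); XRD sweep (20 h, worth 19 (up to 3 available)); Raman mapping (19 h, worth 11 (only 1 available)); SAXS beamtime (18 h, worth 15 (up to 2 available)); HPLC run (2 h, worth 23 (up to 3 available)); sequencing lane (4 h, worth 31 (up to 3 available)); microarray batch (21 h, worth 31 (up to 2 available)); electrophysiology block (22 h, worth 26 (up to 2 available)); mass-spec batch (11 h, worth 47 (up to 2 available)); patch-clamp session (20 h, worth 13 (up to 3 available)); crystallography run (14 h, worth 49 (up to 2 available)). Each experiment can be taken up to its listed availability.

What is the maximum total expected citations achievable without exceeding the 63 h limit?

Taking 3×confocal imaging + 3×HPLC run + 3×sequencing lane + 2×mass-spec batch + crystallography run: 63 h used, 392 in expected citations.
Every other selection either busts 63 h or exceeds an availability limit or fails to beat 392.

392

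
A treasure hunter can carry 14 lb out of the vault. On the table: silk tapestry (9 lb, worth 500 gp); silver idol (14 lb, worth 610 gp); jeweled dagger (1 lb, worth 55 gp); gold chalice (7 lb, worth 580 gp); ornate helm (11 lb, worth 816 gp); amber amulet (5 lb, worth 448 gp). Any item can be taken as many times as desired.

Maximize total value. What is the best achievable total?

Taking the top-ratio items first gives 4×jeweled dagger + 2×amber amulet for 1116 (14 lb).
Dropping 4×jeweled dagger and 2×amber amulet frees 14 lb; slotting in 2×gold chalice (14 lb) lifts the total to 1160 at 14 lb.
Nothing else within 14 lb beats 1160.

1160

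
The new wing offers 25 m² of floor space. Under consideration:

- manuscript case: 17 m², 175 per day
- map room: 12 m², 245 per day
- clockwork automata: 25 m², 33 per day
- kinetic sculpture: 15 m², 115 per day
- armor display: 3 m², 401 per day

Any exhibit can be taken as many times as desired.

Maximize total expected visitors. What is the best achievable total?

Density check — armor display 133.67, map room 20.42, manuscript case 10.29 are the best per m².
8×armor display uses 24 of the 25 m² and totals 3208.
The spare 1 m² is too small for any remaining exhibit, and no exchange beats 3208.

3208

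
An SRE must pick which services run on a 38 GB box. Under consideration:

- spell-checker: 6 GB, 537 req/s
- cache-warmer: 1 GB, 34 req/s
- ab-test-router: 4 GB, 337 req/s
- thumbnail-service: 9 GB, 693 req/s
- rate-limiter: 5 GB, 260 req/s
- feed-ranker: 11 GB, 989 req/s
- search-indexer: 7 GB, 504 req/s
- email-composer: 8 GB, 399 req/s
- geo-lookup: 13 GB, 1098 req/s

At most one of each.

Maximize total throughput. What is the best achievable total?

Filling by ratio: spell-checker + cache-warmer + ab-test-router + feed-ranker + geo-lookup for 2995, with 3 GB left unused.
Dropping ab-test-router frees 4 GB; slotting in search-indexer (7 GB) lifts the total to 3162 at 38 GB.
Nothing else within 38 GB beats 3162.

3162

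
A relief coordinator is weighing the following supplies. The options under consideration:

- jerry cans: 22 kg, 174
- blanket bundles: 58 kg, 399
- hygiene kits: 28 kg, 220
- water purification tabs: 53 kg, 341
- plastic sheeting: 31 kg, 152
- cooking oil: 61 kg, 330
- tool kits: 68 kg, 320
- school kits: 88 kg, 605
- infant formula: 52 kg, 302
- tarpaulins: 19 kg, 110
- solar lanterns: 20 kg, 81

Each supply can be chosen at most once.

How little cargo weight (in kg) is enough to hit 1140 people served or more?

Look for the lowest-cargo combination reaching 1140.
Taking jerry cans + blanket bundles + school kits gives 1178 (≥ 1140) for 168 kg.
Below 168 kg the best achievable stays under 1140.

168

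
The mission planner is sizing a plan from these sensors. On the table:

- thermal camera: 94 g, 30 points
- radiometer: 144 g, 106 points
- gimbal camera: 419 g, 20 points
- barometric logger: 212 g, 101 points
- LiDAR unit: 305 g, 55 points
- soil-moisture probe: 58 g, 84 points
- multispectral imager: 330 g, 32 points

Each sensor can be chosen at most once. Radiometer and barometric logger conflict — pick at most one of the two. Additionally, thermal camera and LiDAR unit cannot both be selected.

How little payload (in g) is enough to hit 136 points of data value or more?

202

Need the lightest bundle worth ≥ 136.
radiometer + soil-moisture probe: 190 data value at 202 g.
No combination under 202 g hits 136.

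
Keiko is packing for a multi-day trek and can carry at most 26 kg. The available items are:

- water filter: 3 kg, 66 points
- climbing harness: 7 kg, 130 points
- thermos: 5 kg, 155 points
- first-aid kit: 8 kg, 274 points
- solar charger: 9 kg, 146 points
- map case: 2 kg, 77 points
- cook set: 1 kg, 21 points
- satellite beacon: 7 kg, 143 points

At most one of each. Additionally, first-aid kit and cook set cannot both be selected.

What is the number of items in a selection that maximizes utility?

Optimal total is 715.
For example water filter + thermos + first-aid kit + map case + satellite beacon achieves it, using 25 kg.
Every optimal selection uses 5 items.

5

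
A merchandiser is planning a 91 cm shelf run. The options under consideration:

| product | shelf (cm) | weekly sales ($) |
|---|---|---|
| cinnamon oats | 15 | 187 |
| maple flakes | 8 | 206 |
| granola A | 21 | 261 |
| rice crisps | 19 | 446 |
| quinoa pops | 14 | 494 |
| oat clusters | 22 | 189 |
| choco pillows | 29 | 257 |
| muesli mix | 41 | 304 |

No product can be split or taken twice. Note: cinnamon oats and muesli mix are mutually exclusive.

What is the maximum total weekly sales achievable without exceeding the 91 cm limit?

Density check — quinoa pops 35.29, maple flakes 25.75, rice crisps 23.47, cinnamon oats 12.47 are the best per cm.
The ratio heuristic lands on cinnamon oats + maple flakes + granola A + rice crisps + quinoa pops (1594) but leaves 14 cm idle.
The 15 cm tied up in cinnamon oats is better spent on choco pillows — total rises to 1664 (91 cm).
An exhaustive check of the 256 subsets confirms 1664.

1664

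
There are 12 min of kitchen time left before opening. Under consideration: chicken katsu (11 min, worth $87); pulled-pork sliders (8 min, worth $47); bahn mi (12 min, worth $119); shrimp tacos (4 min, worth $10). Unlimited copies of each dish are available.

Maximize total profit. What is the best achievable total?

119

Ranking by ratio (profit/min): bahn mi 9.92, chicken katsu 7.91, pulled-pork sliders 5.88.
The ratio ordering already packs tightly: bahn mi, 12 min, 119.
Nothing else within 12 min beats 119.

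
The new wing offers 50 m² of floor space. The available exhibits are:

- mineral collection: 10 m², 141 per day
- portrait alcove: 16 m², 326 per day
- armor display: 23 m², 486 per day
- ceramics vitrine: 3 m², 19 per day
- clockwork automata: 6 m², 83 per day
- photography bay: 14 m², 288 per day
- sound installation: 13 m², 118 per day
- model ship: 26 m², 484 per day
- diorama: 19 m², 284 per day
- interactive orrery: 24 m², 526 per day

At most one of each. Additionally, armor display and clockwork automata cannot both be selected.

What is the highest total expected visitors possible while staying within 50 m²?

By expected visitors per m²: interactive orrery 21.92, armor display 21.13, photography bay 20.57, portrait alcove 20.38 lead.
Best packing: armor display + ceramics vitrine + interactive orrery — 50 m², 1031 total.
The closest alternative, armor display + interactive orrery, reaches only 1012.

1031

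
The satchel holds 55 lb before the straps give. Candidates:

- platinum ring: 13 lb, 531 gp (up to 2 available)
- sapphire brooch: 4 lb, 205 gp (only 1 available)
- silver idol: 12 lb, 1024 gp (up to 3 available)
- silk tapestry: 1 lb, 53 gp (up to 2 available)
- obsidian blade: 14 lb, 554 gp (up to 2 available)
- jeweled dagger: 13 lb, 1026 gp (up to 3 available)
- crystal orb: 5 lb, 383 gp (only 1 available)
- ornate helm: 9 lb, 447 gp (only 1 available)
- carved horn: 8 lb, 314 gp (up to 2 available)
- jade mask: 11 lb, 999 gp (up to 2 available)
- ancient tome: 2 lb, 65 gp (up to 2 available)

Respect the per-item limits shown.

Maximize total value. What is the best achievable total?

Taking the top-ratio items first gives 2×silver idol + 2×silk tapestry + crystal orb + 2×jade mask + ancient tome for 4600 (55 lb).
Dropping 2×silk tapestry and ancient tome frees 4 lb; slotting in sapphire brooch (4 lb) lifts the total to 4634 at 55 lb.
No other feasible combination exceeds 4634.

4634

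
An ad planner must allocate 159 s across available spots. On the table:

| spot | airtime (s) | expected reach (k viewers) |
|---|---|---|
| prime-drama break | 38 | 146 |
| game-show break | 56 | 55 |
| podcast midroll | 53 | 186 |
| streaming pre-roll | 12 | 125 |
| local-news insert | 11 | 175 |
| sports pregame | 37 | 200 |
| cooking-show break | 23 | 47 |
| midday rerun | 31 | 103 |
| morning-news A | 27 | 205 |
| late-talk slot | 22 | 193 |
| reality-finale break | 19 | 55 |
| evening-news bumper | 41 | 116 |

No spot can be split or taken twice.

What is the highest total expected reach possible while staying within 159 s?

Filling by ratio: prime-drama break + streaming pre-roll + local-news insert + sports pregame + morning-news A + late-talk slot for 1044, with 12 s left unused.
Dropping prime-drama break frees 38 s; slotting in midday rerun + reality-finale break (50 s) lifts the total to 1056 at 159 s.

1056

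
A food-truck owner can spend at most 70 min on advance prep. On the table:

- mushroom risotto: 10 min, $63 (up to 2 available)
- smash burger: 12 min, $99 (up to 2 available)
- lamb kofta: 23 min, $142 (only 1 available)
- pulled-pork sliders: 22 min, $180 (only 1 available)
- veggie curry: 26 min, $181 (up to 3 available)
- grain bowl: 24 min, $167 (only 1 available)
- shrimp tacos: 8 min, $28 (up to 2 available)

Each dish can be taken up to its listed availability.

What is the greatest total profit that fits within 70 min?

2×smash burger + pulled-pork sliders + grain bowl uses 70 of the 70 min and totals 545.
Every other selection either busts 70 min or exceeds an availability limit or fails to beat 545.

545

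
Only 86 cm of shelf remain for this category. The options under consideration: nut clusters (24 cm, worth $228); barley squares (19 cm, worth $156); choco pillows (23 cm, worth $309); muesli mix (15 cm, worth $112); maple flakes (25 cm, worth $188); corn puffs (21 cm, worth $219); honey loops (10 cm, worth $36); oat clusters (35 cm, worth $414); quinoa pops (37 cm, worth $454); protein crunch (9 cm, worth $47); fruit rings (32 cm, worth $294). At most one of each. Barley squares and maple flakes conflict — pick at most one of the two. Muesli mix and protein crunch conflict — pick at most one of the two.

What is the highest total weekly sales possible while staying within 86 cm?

By weekly sales per cm: choco pillows 13.43, quinoa pops 12.27, oat clusters 11.83, corn puffs 10.43 lead.
Taking the top-ratio products first gives choco pillows + corn puffs + quinoa pops for 982 (81 cm).
The 21 cm tied up in corn puffs is better spent on nut clusters — total rises to 991 (84 cm).

991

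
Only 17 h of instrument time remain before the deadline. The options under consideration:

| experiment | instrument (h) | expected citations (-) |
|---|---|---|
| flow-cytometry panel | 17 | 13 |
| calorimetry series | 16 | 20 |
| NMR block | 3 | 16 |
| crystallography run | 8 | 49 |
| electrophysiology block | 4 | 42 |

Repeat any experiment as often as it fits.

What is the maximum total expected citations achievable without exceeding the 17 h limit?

168

The ratio ordering already packs tightly: 4×electrophysiology block, 16 h, 168.
Every other selection either busts 17 h or fails to beat 168.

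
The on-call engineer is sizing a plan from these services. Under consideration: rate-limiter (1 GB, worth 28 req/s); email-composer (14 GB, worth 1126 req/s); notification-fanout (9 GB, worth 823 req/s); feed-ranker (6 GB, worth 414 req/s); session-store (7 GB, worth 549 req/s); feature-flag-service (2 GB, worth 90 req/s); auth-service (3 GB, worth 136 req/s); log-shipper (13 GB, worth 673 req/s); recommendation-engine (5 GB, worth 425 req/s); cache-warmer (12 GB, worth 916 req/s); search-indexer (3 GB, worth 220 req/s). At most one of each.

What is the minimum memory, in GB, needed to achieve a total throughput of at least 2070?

26

Need the lightest bundle worth ≥ 2070.
email-composer + notification-fanout + auth-service: 2085 throughput at 26 GB.
Any bundle with less than 26 GB falls short of 2070.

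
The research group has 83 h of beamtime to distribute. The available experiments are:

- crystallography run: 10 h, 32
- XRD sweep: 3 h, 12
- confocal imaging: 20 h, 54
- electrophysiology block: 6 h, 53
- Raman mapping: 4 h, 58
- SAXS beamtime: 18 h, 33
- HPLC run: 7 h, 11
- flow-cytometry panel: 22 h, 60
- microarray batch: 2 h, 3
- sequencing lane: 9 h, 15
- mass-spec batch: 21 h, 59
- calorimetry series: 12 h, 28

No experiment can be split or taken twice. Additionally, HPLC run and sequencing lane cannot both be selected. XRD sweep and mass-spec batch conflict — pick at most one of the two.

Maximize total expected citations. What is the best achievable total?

316

Crystallography run + confocal imaging + electrophysiology block + Raman mapping + flow-cytometry panel + mass-spec batch uses 83 of the 83 h and totals 316.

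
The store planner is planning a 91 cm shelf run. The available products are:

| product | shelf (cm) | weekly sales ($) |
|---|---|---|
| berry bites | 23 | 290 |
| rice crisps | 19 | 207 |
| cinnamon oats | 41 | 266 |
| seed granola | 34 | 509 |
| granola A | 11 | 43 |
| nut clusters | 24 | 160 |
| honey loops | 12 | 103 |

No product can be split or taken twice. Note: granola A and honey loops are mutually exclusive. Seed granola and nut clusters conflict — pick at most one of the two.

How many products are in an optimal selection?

The maximum weekly sales within 91 cm is 1109.
For example berry bites + rice crisps + seed granola + honey loops achieves it, using 88 cm.
Every optimal selection uses 4 products.

4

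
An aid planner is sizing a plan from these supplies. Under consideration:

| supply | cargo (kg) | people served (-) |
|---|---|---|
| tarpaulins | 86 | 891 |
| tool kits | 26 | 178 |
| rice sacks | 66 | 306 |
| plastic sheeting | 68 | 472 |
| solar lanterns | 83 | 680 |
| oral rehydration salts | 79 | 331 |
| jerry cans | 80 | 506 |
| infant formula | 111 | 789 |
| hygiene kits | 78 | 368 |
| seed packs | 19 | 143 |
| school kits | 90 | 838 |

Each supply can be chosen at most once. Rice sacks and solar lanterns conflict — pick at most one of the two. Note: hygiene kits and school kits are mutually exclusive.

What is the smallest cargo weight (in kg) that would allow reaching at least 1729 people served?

Look for the lowest-cargo combination reaching 1729.
tarpaulins + school kits: 1729 people served at 176 kg.
Any bundle with less than 176 kg falls short of 1729.

176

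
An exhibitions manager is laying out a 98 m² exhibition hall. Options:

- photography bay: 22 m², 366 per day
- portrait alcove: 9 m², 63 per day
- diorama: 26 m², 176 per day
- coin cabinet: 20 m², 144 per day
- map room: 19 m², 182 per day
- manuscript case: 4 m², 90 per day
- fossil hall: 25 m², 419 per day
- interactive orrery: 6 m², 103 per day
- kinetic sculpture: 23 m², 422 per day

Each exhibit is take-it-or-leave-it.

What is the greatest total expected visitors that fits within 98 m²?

1492

Ranking by ratio (expected visitors/m²): manuscript case 22.50, kinetic sculpture 18.35, interactive orrery 17.17, fossil hall 16.76.
A density-first pass picks photography bay + portrait alcove + manuscript case + fossil hall + interactive orrery + kinetic sculpture — 1463 at 89 m².
Replace portrait alcove and manuscript case with map room: the trade gains 29 net, giving 1492 at 95 m².
The spare 3 m² is too small for any remaining exhibit, and no exchange beats 1492.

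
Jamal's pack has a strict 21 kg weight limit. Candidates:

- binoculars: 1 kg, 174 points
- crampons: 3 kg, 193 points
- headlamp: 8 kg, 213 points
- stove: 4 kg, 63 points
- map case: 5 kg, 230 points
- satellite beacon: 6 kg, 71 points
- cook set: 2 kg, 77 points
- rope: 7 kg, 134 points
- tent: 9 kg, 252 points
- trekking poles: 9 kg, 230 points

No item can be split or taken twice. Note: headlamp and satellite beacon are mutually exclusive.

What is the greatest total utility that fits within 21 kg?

926

The ratio ordering already packs tightly: binoculars + crampons + map case + cook set + tent, 20 kg, 926.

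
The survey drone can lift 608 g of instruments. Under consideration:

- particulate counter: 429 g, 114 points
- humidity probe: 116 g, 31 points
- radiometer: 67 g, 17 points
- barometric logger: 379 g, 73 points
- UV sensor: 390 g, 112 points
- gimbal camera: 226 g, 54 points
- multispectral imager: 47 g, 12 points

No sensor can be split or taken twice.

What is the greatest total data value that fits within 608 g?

160

Taking the top-ratio sensors first gives humidity probe + UV sensor + multispectral imager for 155 (553 g).
The 47 g tied up in multispectral imager is better spent on radiometer — total rises to 160 (573 g).
Runner-up particulate counter + humidity probe + multispectral imager tops out at 157.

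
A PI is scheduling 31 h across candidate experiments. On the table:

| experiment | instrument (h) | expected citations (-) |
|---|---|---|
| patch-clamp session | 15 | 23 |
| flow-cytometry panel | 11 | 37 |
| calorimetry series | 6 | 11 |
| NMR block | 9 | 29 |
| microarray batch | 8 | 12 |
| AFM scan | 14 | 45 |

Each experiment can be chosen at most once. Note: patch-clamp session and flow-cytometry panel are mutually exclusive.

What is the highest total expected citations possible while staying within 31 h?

93

The ratio heuristic lands on flow-cytometry panel + calorimetry series + NMR block (77) but leaves 5 h idle.
Replace NMR block with AFM scan: the trade gains 16 net, giving 93 at 31 h.
The closest alternative, NMR block + microarray batch + AFM scan, reaches only 86.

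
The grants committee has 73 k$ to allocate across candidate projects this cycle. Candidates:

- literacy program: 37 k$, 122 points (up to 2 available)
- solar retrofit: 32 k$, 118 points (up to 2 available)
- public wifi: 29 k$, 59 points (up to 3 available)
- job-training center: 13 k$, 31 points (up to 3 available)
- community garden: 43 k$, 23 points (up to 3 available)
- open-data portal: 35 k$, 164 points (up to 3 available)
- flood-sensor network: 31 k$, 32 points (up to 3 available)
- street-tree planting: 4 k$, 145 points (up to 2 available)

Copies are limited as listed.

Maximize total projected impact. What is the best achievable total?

526

The ratio heuristic lands on 2×job-training center + open-data portal + 2×street-tree planting (516) but leaves 4 k$ idle.
Dropping 2×job-training center and open-data portal frees 61 k$; slotting in 2×solar retrofit (64 k$) lifts the total to 526 at 72 k$.
That's the maximum — no swap from here does better than 526.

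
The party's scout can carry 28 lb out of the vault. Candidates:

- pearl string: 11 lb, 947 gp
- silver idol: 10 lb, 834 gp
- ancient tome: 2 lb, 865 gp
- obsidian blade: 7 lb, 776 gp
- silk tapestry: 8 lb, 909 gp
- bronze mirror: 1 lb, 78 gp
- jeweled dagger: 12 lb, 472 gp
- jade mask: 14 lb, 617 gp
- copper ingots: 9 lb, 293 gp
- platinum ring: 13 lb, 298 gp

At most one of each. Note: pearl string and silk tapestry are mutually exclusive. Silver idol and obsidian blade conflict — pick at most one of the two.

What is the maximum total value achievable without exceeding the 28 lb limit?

2921

Ranking by ratio (value/lb): ancient tome 432.50, silk tapestry 113.62, obsidian blade 110.86, pearl string 86.09.
Ancient tome + obsidian blade + silk tapestry + bronze mirror + copper ingots uses 27 of the 28 lb and totals 2921.
Every other selection either busts 28 lb or breaks a pairing rule or fails to beat 2921.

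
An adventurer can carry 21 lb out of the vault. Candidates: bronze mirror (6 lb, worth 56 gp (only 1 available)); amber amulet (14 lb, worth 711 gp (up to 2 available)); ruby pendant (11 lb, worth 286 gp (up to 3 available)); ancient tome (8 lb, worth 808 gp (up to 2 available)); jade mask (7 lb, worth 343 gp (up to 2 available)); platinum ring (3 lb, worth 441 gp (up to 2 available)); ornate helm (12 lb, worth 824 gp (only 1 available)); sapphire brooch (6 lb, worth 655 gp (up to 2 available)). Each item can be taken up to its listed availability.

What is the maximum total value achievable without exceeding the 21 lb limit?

Ranking by ratio (value/lb): platinum ring 147.00, sapphire brooch 109.17, ancient tome 101.00.
Greedy by ratio would take 2×platinum ring + 2×sapphire brooch: 18 lb used, total 2192.
Dropping sapphire brooch frees 6 lb; slotting in ancient tome (8 lb) lifts the total to 2345 at 20 lb.

2345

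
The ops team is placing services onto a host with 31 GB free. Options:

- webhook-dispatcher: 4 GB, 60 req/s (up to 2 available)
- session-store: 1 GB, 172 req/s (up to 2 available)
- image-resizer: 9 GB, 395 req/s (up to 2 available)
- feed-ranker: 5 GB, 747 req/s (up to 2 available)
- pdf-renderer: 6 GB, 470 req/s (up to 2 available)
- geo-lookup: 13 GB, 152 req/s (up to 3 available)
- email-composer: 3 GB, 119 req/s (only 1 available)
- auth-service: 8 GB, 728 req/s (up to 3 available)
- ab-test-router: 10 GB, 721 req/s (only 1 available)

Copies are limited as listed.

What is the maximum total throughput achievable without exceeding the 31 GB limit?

Taking 2×session-store + 2×feed-ranker + email-composer + 2×auth-service: 31 GB used, 3413 in throughput.
That's the maximum — no swap from here does better than 3413.

3413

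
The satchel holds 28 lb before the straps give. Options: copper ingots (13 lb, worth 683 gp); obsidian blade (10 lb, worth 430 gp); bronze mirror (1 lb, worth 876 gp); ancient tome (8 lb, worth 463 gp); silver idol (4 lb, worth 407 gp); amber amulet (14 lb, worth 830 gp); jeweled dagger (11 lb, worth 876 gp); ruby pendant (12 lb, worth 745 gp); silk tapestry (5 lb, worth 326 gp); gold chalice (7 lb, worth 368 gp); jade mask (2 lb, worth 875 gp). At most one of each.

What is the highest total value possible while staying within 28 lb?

3497

Filling by ratio: bronze mirror + silver idol + jeweled dagger + silk tapestry + jade mask for 3360, with 5 lb left unused.
Dropping silk tapestry frees 5 lb; slotting in ancient tome (8 lb) lifts the total to 3497 at 26 lb.
The closest alternative, obsidian blade + bronze mirror + silver idol + jeweled dagger + jade mask, reaches only 3464.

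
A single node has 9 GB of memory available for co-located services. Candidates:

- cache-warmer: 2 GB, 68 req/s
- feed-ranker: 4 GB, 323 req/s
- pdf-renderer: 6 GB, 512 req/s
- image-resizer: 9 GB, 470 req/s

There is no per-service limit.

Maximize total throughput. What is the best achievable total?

646

By throughput per GB: pdf-renderer 85.33, feed-ranker 80.75, image-resizer 52.22, cache-warmer 34.00 lead.
Filling by ratio: cache-warmer + pdf-renderer for 580, with 1 GB left unused.
The 8 GB tied up in cache-warmer and pdf-renderer is better spent on 2×feed-ranker — total rises to 646 (8 GB).
That's the maximum — no swap from here does better than 646.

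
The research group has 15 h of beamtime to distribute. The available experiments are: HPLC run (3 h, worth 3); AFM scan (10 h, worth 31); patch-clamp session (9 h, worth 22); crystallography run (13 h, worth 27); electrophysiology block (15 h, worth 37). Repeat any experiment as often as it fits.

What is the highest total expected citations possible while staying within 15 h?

37

Greedy by ratio would take HPLC run + AFM scan: 13 h used, total 34.
Dropping HPLC run and AFM scan frees 13 h; slotting in electrophysiology block (15 h) lifts the total to 37 at 15 h.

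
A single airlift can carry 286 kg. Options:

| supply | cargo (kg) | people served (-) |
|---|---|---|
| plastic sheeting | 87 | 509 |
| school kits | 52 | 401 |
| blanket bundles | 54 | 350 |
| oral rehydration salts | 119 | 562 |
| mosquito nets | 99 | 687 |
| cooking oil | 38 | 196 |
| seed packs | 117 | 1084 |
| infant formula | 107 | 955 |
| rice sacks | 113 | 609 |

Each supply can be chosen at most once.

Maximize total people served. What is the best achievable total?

Density check — seed packs 9.26, infant formula 8.93, school kits 7.71 are the best per kg.
The ratio ordering already packs tightly: school kits + seed packs + infant formula, 276 kg, 2440.
Runner-up blanket bundles + seed packs + infant formula tops out at 2389.

2440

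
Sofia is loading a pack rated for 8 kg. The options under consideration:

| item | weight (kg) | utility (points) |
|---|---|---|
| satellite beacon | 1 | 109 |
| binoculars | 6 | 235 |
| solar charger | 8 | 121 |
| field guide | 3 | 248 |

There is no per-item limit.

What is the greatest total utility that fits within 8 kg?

872

8×satellite beacon uses 8 of the 8 kg and totals 872.
That's the maximum — no swap from here does better than 872.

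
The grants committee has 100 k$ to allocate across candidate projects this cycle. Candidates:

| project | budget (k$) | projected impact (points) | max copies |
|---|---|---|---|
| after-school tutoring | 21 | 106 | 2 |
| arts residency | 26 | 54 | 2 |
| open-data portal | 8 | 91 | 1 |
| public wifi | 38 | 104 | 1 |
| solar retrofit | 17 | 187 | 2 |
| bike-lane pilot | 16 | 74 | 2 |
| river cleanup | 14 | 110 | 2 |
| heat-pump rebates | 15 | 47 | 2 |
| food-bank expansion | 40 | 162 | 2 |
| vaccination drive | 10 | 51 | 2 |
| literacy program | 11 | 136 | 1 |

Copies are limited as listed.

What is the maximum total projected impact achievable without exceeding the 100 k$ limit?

Greedy by ratio would take open-data portal + 2×solar retrofit + 2×river cleanup + vaccination drive + literacy program: 91 k$ used, total 872.
Dropping vaccination drive frees 10 k$; slotting in bike-lane pilot (16 k$) lifts the total to 895 at 97 k$.

895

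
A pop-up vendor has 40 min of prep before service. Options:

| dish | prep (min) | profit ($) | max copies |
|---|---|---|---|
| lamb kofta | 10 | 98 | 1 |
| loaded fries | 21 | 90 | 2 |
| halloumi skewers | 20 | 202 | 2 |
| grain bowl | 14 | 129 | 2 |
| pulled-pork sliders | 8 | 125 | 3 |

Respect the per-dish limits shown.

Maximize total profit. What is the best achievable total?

504

By profit per min: pulled-pork sliders 15.62, halloumi skewers 10.10, lamb kofta 9.80 lead.
Taking the top-ratio dishes first gives lamb kofta + 3×pulled-pork sliders for 473 (34 min).
Dropping lamb kofta frees 10 min; slotting in grain bowl (14 min) lifts the total to 504 at 38 min.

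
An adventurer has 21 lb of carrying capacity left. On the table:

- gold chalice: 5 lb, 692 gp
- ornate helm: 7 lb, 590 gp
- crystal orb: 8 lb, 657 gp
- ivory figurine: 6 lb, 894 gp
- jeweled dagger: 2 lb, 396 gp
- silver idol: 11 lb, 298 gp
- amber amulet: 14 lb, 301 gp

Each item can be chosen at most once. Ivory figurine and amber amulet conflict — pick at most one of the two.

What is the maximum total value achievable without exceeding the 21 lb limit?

2639

By value per lb: jeweled dagger 198.00, ivory figurine 149.00, gold chalice 138.40 lead.
Taking the top-ratio items first gives gold chalice + ornate helm + ivory figurine + jeweled dagger for 2572 (20 lb).
The 7 lb tied up in ornate helm is better spent on crystal orb — total rises to 2639 (21 lb).
Next best is gold chalice + ornate helm + ivory figurine + jeweled dagger at 2572 (20 lb) — short by 67.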